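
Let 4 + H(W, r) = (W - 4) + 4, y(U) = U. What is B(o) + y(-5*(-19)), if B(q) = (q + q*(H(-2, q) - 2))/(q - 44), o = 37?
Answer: 132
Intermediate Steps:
H(W, r) = -4 + W (H(W, r) = -4 + ((W - 4) + 4) = -4 + ((-4 + W) + 4) = -4 + W)
B(q) = -7*q/(-44 + q) (B(q) = (q + q*((-4 - 2) - 2))/(q - 44) = (q + q*(-6 - 2))/(-44 + q) = (q + q*(-8))/(-44 + q) = (q - 8*q)/(-44 + q) = (-7*q)/(-44 + q) = -7*q/(-44 + q))
B(o) + y(-5*(-19)) = -7*37/(-44 + 37) - 5*(-19) = -7*37/(-7) + 95 = -7*37*(-⅐) + 95 = 37 + 95 = 132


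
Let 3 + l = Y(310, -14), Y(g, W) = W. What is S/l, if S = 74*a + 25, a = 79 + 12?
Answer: -6759/17 ≈ -397.59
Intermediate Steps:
a = 91
S = 6759 (S = 74*91 + 25 = 6734 + 25 = 6759)
l = -17 (l = -3 - 14 = -17)
S/l = 6759/(-17) = 6759*(-1/17) = -6759/17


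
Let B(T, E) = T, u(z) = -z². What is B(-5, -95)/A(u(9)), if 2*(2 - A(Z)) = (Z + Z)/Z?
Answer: -5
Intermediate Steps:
A(Z) = 1 (A(Z) = 2 - (Z + Z)/(2*Z) = 2 - 2*Z/(2*Z) = 2 - ½*2 = 2 - 1 = 1)
B(-5, -95)/A(u(9)) = -5/1 = -5*1 = -5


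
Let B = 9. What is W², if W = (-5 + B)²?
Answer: 256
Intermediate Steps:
W = 16 (W = (-5 + 9)² = 4² = 16)
W² = 16² = 256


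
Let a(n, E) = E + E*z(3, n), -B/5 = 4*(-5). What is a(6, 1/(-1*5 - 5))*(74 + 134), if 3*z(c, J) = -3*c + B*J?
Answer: -20592/5 ≈ -4118.4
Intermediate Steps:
B = 100 (B = -20*(-5) = -5*(-20) = 100)
z(c, J) = -c + 100*J/3 (z(c, J) = (-3*c + 100*J)/3 = -c + 100*J/3)
a(n, E) = E + E*(-3 + 100*n/3) (a(n, E) = E + E*(-1*3 + 100*n/3) = E + E*(-3 + 100*n/3))
a(6, 1/(-1*5 - 5))*(74 + 134) = (2*(-3 + 50*6)/(3*(-1*5 - 5)))*(74 + 134) = (2*(-3 + 300)/(3*(-5 - 5)))*208 = ((⅔)*297/(-10))*208 = ((⅔)*(-⅒)*297)*208 = -99/5*208 = -20592/5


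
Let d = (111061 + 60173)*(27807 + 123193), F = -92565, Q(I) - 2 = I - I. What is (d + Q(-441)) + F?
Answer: 25856241437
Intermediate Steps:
Q(I) = 2 (Q(I) = 2 + (I - I) = 2 + 0 = 2)
d = 25856334000 (d = 171234*151000 = 25856334000)
(d + Q(-441)) + F = (25856334000 + 2) - 92565 = 25856334002 - 92565 = 25856241437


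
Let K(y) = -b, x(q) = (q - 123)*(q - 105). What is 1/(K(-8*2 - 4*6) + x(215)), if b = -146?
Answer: 1/10266 ≈ 9.7409e-5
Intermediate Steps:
x(q) = (-123 + q)*(-105 + q)
K(y) = 146 (K(y) = -1*(-146) = 146)
1/(K(-8*2 - 4*6) + x(215)) = 1/(146 + (12915 + 215² - 228*215)) = 1/(146 + (12915 + 46225 - 49020)) = 1/(146 + 10120) = 1/10266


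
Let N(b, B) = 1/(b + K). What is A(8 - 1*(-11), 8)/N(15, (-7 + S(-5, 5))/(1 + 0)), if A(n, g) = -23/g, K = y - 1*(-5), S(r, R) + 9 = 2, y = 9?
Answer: -667/8 ≈ -83.375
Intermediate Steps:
S(r, R) = -7 (S(r, R) = -9 + 2 = -7)
K = 14 (K = 9 - 1*(-5) = 9 + 5 = 14)
N(b, B) = 1/(14 + b) (N(b, B) = 1/(b + 14) = 1/(14 + b))
A(8 - 1*(-11), 8)/N(15, (-7 + S(-5, 5))/(1 + 0)) = (-23/8)/(1/(14 + 15)) = (-23*⅛)/(1/29) = -23/(8*1/29) = -23/8*29 = -667/8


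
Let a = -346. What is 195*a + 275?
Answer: -67195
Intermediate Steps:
195*a + 275 = 195*(-346) + 275 = -67470 + 275 = -67195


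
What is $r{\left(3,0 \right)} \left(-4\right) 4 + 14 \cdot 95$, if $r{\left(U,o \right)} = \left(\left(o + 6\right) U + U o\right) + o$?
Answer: $1042$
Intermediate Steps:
$r{\left(U,o \right)} = o + U o + U \left(6 + o\right)$ ($r{\left(U,o \right)} = \left(\left(6 + o\right) U + U o\right) + o = \left(U \left(6 + o\right) + U o\right) + o = \left(U o + U \left(6 + o\right)\right) + o = o + U o + U \left(6 + o\right)$)
$r{\left(3,0 \right)} \left(-4\right) 4 + 14 \cdot 95 = \left(0 + 6 \cdot 3 + 2 \cdot 3 \cdot 0\right) \left(-4\right) 4 + 14 \cdot 95 = \left(0 + 18 + 0\right) \left(-4\right) 4 + 1330 = 18 \left(-4\right) 4 + 1330 = \left(-72\right) 4 + 1330 = -288 + 1330 = 1042$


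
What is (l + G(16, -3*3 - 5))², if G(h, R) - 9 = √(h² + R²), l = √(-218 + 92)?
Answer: (9 + 2*√113 + 3*I*√14)² ≈ 789.69 + 679.34*I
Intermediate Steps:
l = 3*I*√14 (l = √(-126) = 3*I*√14 ≈ 11.225*I)
G(h, R) = 9 + √(R² + h²) (G(h, R) = 9 + √(h² + R²) = 9 + √(R² + h²))
(l + G(16, -3*3 - 5))² = (3*I*√14 + (9 + √((-3*3 - 5)² + 16²)))² = (3*I*√14 + (9 + √((-9 - 5)² + 256)))² = (3*I*√14 + (9 + √((-14)² + 256)))² = (3*I*√14 + (9 + √(196 + 256)))² = (3*I*√14 + (9 + √452))² = (3*I*√14 + (9 + 2*√113))² = (9 + 2*√113 + 3*I*√14)²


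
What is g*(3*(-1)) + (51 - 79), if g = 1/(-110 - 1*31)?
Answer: -1315/47 ≈ -27.979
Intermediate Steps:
g = -1/141 (g = 1/(-110 - 31) = 1/(-141) = -1/141 ≈ -0.0070922)
g*(3*(-1)) + (51 - 79) = -(-1)/47 + (51 - 79) = -1/141*(-3) - 28 = 1/47 - 28 = -1315/47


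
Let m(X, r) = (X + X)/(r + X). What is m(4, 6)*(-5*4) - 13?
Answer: -29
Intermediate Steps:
m(X, r) = 2*X/(X + r) (m(X, r) = (2*X)/(X + r) = 2*X/(X + r))
m(4, 6)*(-5*4) - 13 = (2*4/(4 + 6))*(-5*4) - 13 = (2*4/10)*(-20) - 13 = (2*4*(⅒))*(-20) - 13 = (⅘)*(-20) - 13 = -16 - 13 = -29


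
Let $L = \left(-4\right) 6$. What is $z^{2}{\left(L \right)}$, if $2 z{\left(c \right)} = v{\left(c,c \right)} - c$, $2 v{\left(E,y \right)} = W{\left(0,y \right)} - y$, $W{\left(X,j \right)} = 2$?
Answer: $\frac{1369}{4} \approx 342.25$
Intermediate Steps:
$L = -24$
$v{\left(E,y \right)} = 1 - \frac{y}{2}$ ($v{\left(E,y \right)} = \frac{2 - y}{2} = 1 - \frac{y}{2}$)
$z{\left(c \right)} = \frac{1}{2} - \frac{3 c}{4}$ ($z{\left(c \right)} = \frac{\left(1 - \frac{c}{2}\right) - c}{2} = \frac{1 - \frac{3 c}{2}}{2} = \frac{1}{2} - \frac{3 c}{4}$)
$z^{2}{\left(L \right)} = \left(\frac{1}{2} - -18\right)^{2} = \left(\frac{1}{2} + 18\right)^{2} = \left(\frac{37}{2}\right)^{2} = \frac{1369}{4}$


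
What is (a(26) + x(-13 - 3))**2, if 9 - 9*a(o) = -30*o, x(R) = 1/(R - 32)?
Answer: 17698849/2304 ≈ 7681.8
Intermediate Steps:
x(R) = 1/(-32 + R)
a(o) = 1 + 10*o/3 (a(o) = 1 - (-10)*o/3 = 1 + 10*o/3)
(a(26) + x(-13 - 3))**2 = ((1 + (10/3)*26) + 1/(-32 + (-13 - 3)))**2 = ((1 + 260/3) + 1/(-32 - 16))**2 = (263/3 + 1/(-48))**2 = (263/3 - 1/48)**2 = (4207/48)**2 = 17698849/2304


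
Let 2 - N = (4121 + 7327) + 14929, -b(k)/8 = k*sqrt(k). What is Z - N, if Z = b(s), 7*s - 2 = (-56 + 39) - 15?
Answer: 26375 + 240*I*sqrt(210)/49 ≈ 26375.0 + 70.978*I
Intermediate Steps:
s = -30/7 (s = 2/7 + ((-56 + 39) - 15)/7 = 2/7 + (-17 - 15)/7 = 2/7 + (1/7)*(-32) = 2/7 - 32/7 = -30/7 ≈ -4.2857)
b(k) = -8*k**(3/2) (b(k) = -8*k*sqrt(k) = -8*k**(3/2))
N = -26375 (N = 2 - ((4121 + 7327) + 14929) = 2 - (11448 + 14929) = 2 - 1*26377 = 2 - 26377 = -26375)
Z = 240*I*sqrt(210)/49 (Z = -(-240)*I*sqrt(210)/49 = 240*I*sqrt(210)/49 ≈ 70.978*I)
Z - N = 240*I*sqrt(210)/49 - 1*(-26375) = 240*I*sqrt(210)/49 + 26375 = 26375 + 240*I*sqrt(210)/49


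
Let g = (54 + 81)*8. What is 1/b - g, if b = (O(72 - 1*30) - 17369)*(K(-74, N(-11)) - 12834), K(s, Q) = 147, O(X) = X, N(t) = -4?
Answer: -237413860919/219827649 ≈ -1080.0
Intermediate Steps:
g = 1080 (g = 135*8 = 1080)
b = 219827649 (b = ((72 - 1*30) - 17369)*(147 - 12834) = ((72 - 30) - 17369)*(-12687) = (42 - 17369)*(-12687) = -17327*(-12687) = 219827649)
1/b - g = 1/219827649 - 1*1080 = 1/219827649 - 1080 = -237413860919/219827649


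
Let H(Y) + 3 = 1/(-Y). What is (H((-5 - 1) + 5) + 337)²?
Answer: 112225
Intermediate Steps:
H(Y) = -3 - 1/Y (H(Y) = -3 + 1/(-Y) = -3 - 1/Y)
(H((-5 - 1) + 5) + 337)² = ((-3 - 1/((-5 - 1) + 5)) + 337)² = ((-3 - 1/(-6 + 5)) + 337)² = ((-3 - 1/(-1)) + 337)² = ((-3 - 1*(-1)) + 337)² = ((-3 + 1) + 337)² = (-2 + 337)² = 335² = 112225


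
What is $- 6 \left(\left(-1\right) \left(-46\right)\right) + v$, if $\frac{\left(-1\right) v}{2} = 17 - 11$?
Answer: $-288$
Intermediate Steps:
$v = -12$ ($v = - 2 \left(17 - 11\right) = \left(-2\right) 6 = -12$)
$- 6 \left(\left(-1\right) \left(-46\right)\right) + v = - 6 \left(\left(-1\right) \left(-46\right)\right) - 12 = \left(-6\right) 46 - 12 = -276 - 12 = -288$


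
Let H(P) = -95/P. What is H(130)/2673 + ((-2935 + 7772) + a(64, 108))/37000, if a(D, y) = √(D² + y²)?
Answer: 167729413/1285713000 + √985/9250 ≈ 0.13385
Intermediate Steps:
H(130)/2673 + ((-2935 + 7772) + a(64, 108))/37000 = -95/130/2673 + ((-2935 + 7772) + √(64² + 108²))/37000 = -95*1/130*(1/2673) + (4837 + √(4096 + 11664))*(1/37000) = -19/26*1/2673 + (4837 + √15760)*(1/37000) = -19/69498 + (4837 + 4*√985)*(1/37000) = -19/69498 + (4837/37000 + √985/9250) = 167729413/1285713000 + √985/9250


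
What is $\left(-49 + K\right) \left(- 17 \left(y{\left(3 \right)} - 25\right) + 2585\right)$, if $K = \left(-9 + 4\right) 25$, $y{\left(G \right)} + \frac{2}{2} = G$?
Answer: $-517824$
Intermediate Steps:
$y{\left(G \right)} = -1 + G$
$K = -125$ ($K = \left(-5\right) 25 = -125$)
$\left(-49 + K\right) \left(- 17 \left(y{\left(3 \right)} - 25\right) + 2585\right) = \left(-49 - 125\right) \left(- 17 \left(\left(-1 + 3\right) - 25\right) + 2585\right) = - 174 \left(- 17 \left(2 - 25\right) + 2585\right) = - 174 \left(\left(-17\right) \left(-23\right) + 2585\right) = - 174 \left(391 + 2585\right) = \left(-174\right) 2976 = -517824$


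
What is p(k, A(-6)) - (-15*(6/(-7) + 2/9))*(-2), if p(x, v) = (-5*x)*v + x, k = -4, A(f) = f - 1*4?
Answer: -3884/21 ≈ -184.95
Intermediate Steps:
A(f) = -4 + f (A(f) = f - 4 = -4 + f)
p(x, v) = x - 5*v*x (p(x, v) = -5*v*x + x = x - 5*v*x)
p(k, A(-6)) - (-15*(6/(-7) + 2/9))*(-2) = -4*(1 - 5*(-4 - 6)) - (-15*(6/(-7) + 2/9))*(-2) = -4*(1 - 5*(-10)) - (-15*(6*(-⅐) + 2*(⅑)))*(-2) = -4*(1 + 50) - (-15*(-6/7 + 2/9))*(-2) = -4*51 - (-15*(-40/63))*(-2) = -204 - 200*(-2)/21 = -204 - 1*(-400/21) = -204 + 400/21 = -3884/21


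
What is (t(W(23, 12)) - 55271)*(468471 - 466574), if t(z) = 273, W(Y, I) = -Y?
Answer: -104331206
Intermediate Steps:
(t(W(23, 12)) - 55271)*(468471 - 466574) = (273 - 55271)*(468471 - 466574) = -54998*1897 = -104331206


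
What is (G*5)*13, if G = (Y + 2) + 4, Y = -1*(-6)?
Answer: 780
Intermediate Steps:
Y = 6
G = 12 (G = (6 + 2) + 4 = 8 + 4 = 12)
(G*5)*13 = (12*5)*13 = 60*13 = 780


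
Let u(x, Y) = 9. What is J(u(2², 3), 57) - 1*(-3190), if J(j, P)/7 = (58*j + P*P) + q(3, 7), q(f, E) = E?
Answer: 29636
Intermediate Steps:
J(j, P) = 49 + 7*P² + 406*j (J(j, P) = 7*((58*j + P*P) + 7) = 7*((58*j + P²) + 7) = 7*((P² + 58*j) + 7) = 7*(7 + P² + 58*j) = 49 + 7*P² + 406*j)
J(u(2², 3), 57) - 1*(-3190) = (49 + 7*57² + 406*9) - 1*(-3190) = (49 + 7*3249 + 3654) + 3190 = (49 + 22743 + 3654) + 3190 = 26446 + 3190 = 29636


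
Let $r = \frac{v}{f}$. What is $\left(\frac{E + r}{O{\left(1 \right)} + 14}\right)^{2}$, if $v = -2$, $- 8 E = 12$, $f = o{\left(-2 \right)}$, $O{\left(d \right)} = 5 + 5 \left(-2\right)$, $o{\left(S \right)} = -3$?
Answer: $\frac{25}{2916} \approx 0.0085734$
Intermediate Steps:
$O{\left(d \right)} = -5$ ($O{\left(d \right)} = 5 - 10 = -5$)
$f = -3$
$E = - \frac{3}{2}$ ($E = \left(- \frac{1}{8}\right) 12 = - \frac{3}{2} \approx -1.5$)
$r = \frac{2}{3}$ ($r = - \frac{2}{-3} = \left(-2\right) \left(- \frac{1}{3}\right) = \frac{2}{3} \approx 0.66667$)
$\left(\frac{E + r}{O{\left(1 \right)} + 14}\right)^{2} = \left(\frac{- \frac{3}{2} + \frac{2}{3}}{-5 + 14}\right)^{2} = \left(- \frac{5}{6 \cdot 9}\right)^{2} = \left(\left(- \frac{5}{6}\right) \frac{1}{9}\right)^{2} = \left(- \frac{5}{54}\right)^{2} = \frac{25}{2916}$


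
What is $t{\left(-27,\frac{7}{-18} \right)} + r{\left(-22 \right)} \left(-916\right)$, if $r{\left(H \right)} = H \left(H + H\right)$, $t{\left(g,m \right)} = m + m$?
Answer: $- \frac{7980199}{9} \approx -8.8669 \cdot 10^{5}$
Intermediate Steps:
$t{\left(g,m \right)} = 2 m$
$r{\left(H \right)} = 2 H^{2}$ ($r{\left(H \right)} = H 2 H = 2 H^{2}$)
$t{\left(-27,\frac{7}{-18} \right)} + r{\left(-22 \right)} \left(-916\right) = 2 \frac{7}{-18} + 2 \left(-22\right)^{2} \left(-916\right) = 2 \cdot 7 \left(- \frac{1}{18}\right) + 2 \cdot 484 \left(-916\right) = 2 \left(- \frac{7}{18}\right) + 968 \left(-916\right) = - \frac{7}{9} - 886688 = - \frac{7980199}{9}$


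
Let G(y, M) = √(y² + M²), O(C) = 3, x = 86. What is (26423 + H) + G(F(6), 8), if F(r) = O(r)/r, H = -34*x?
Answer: 23499 + √257/2 ≈ 23507.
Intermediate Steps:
H = -2924 (H = -34*86 = -2924)
F(r) = 3/r
G(y, M) = √(M² + y²)
(26423 + H) + G(F(6), 8) = (26423 - 2924) + √(8² + (3/6)²) = 23499 + √(64 + (3*(⅙))²) = 23499 + √(64 + (½)²) = 23499 + √(64 + ¼) = 23499 + √(257/4) = 23499 + √257/2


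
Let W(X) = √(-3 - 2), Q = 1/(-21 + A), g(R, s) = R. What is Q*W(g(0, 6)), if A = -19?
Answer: -I*√5/40 ≈ -0.055902*I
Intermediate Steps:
Q = -1/40 (Q = 1/(-21 - 19) = 1/(-40) = -1/40 ≈ -0.025000)
W(X) = I*√5 (W(X) = √(-5) = I*√5)
Q*W(g(0, 6)) = -I*√5/40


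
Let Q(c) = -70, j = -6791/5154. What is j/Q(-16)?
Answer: 6791/360780 ≈ 0.018823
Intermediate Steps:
j = -6791/5154 (j = -6791*1/5154 = -6791/5154 ≈ -1.3176)
j/Q(-16) = -6791/5154/(-70) = -6791/5154*(-1/70) = 6791/360780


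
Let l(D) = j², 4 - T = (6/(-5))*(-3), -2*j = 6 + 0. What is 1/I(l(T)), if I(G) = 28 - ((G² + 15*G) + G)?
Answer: -1/197 ≈ -0.0050761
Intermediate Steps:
j = -3 (j = -(6 + 0)/2 = -½*6 = -3)
T = ⅖ (T = 4 - 6/(-5)*(-3) = 4 - 6*(-⅕)*(-3) = 4 - (-6)*(-3)/5 = 4 - 1*18/5 = 4 - 18/5 = ⅖ ≈ 0.40000)
l(D) = 9 (l(D) = (-3)² = 9)
I(G) = 28 - G² - 16*G (I(G) = 28 - (G² + 16*G) = 28 + (-G² - 16*G) = 28 - G² - 16*G)
1/I(l(T)) = 1/(28 - 1*9² - 16*9) = 1/(28 - 1*81 - 144) = 1/(28 - 81 - 144) = 1/(-197) = -1/197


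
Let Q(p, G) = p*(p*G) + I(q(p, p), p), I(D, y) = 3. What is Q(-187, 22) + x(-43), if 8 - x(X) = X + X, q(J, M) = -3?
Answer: 769415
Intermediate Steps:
x(X) = 8 - 2*X (x(X) = 8 - (X + X) = 8 - 2*X)
Q(p, G) = 3 + G*p**2 (Q(p, G) = p*(p*G) + 3 = p*(G*p) + 3 = G*p**2 + 3 = 3 + G*p**2)
Q(-187, 22) + x(-43) = (3 + 22*(-187)**2) + (8 - 2*(-43)) = (3 + 22*34969) + (8 + 86) = (3 + 769318) + 94 = 769321 + 94 = 769415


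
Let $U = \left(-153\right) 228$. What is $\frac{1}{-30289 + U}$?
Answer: $- \frac{1}{65173} \approx -1.5344 \cdot 10^{-5}$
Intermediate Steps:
$U = -34884$
$\frac{1}{-30289 + U} = \frac{1}{-30289 - 34884} = \frac{1}{-65173} = - \frac{1}{65173}$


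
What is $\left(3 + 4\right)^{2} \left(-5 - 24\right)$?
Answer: $-1421$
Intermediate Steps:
$\left(3 + 4\right)^{2} \left(-5 - 24\right) = 7^{2} \left(-29\right) = 49 \left(-29\right) = -1421$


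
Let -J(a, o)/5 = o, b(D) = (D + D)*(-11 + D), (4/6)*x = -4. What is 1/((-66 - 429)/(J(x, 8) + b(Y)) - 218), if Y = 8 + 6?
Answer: -4/917 ≈ -0.0043620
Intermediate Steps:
x = -6 (x = (3/2)*(-4) = -6)
Y = 14
b(D) = 2*D*(-11 + D) (b(D) = (2*D)*(-11 + D) = 2*D*(-11 + D))
J(a, o) = -5*o
1/((-66 - 429)/(J(x, 8) + b(Y)) - 218) = 1/((-66 - 429)/(-5*8 + 2*14*(-11 + 14)) - 218) = 1/(-495/(-40 + 2*14*3) - 218) = 1/(-495/(-40 + 84) - 218) = 1/(-495/44 - 218) = 1/(-495*1/44 - 218) = 1/(-45/4 - 218) = 1/(-917/4) = -4/917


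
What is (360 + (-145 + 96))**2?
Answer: 96721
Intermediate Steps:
(360 + (-145 + 96))**2 = (360 - 49)**2 = 311**2 = 96721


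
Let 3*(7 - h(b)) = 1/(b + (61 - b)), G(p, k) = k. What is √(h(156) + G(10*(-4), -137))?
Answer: I*√4353753/183 ≈ 11.402*I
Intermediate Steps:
h(b) = 1280/183 (h(b) = 7 - 1/(3*(b + (61 - b))) = 7 - ⅓/61 = 7 - ⅓*1/61 = 7 - 1/183 = 1280/183)
√(h(156) + G(10*(-4), -137)) = √(1280/183 - 137) = √(-23791/183) = I*√4353753/183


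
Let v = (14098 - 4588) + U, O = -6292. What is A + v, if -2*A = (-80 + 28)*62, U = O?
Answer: 4830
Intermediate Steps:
U = -6292
v = 3218 (v = (14098 - 4588) - 6292 = 9510 - 6292 = 3218)
A = 1612 (A = -(-80 + 28)*62/2 = -(-26)*62 = -1/2*(-3224) = 1612)
A + v = 1612 + 3218 = 4830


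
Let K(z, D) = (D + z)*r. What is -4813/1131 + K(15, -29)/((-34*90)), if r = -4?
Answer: -1232593/288405 ≈ -4.2738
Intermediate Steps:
K(z, D) = -4*D - 4*z (K(z, D) = (D + z)*(-4) = -4*D - 4*z)
-4813/1131 + K(15, -29)/((-34*90)) = -4813/1131 + (-4*(-29) - 4*15)/((-34*90)) = -4813*1/1131 + (116 - 60)/(-3060) = -4813/1131 + 56*(-1/3060) = -4813/1131 - 14/765 = -1232593/288405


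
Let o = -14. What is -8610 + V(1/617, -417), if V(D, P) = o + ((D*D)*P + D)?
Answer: -3283061736/380689 ≈ -8624.0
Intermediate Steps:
V(D, P) = -14 + D + P*D² (V(D, P) = -14 + ((D*D)*P + D) = -14 + (D²*P + D) = -14 + (P*D² + D) = -14 + (D + P*D²) = -14 + D + P*D²)
-8610 + V(1/617, -417) = -8610 + (-14 + 1/617 - 417*(1/617)²) = -8610 + (-14 + 1/617 - 417*1/380689) = -8610 + (-14 + 1/617 - 417/380689) = -8610 - 5329446/380689 = -3283061736/380689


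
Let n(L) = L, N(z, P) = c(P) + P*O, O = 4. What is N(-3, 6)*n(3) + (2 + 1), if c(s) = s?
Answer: 93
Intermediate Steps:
N(z, P) = 5*P (N(z, P) = P + P*4 = P + 4*P = 5*P)
N(-3, 6)*n(3) + (2 + 1) = (5*6)*3 + (2 + 1) = 30*3 + 3 = 90 + 3 = 93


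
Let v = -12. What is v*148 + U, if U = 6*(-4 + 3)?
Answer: -1782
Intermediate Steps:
U = -6 (U = 6*(-1) = -6)
v*148 + U = -12*148 - 6 = -1776 - 6 = -1782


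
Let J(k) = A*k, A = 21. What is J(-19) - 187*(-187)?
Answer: 34570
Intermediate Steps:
J(k) = 21*k
J(-19) - 187*(-187) = 21*(-19) - 187*(-187) = -399 + 34969 = 34570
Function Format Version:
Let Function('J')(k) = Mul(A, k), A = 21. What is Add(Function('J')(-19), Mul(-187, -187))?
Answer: 34570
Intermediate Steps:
Function('J')(k) = Mul(21, k)
Add(Function('J')(-19), Mul(-187, -187)) = Add(Mul(21, -19), Mul(-187, -187)) = Add(-399, 34969) = 34570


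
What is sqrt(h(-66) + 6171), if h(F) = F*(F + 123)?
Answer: sqrt(2409) ≈ 49.082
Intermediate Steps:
h(F) = F*(123 + F)
sqrt(h(-66) + 6171) = sqrt(-66*(123 - 66) + 6171) = sqrt(-66*57 + 6171) = sqrt(-3762 + 6171) = sqrt(2409)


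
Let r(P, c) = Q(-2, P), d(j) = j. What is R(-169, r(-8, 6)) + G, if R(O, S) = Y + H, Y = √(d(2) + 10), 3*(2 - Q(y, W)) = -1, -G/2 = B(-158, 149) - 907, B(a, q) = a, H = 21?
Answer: 2151 + 2*√3 ≈ 2154.5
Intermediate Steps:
G = 2130 (G = -2*(-158 - 907) = -2*(-1065) = 2130)
Q(y, W) = 7/3 (Q(y, W) = 2 - ⅓*(-1) = 2 + ⅓ = 7/3)
Y = 2*√3 (Y = √(2 + 10) = √12 = 2*√3 ≈ 3.4641)
r(P, c) = 7/3
R(O, S) = 21 + 2*√3 (R(O, S) = 2*√3 + 21 = 21 + 2*√3)
R(-169, r(-8, 6)) + G = (21 + 2*√3) + 2130 = 2151 + 2*√3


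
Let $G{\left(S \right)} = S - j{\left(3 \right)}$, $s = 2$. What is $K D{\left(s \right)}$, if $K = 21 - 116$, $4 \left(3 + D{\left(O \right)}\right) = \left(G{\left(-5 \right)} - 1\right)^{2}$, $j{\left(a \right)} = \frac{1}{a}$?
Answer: $- \frac{24035}{36} \approx -667.64$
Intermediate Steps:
$G{\left(S \right)} = - \frac{1}{3} + S$ ($G{\left(S \right)} = S - \frac{1}{3} = - \frac{1}{3} + S$)
$D{\left(O \right)} = \frac{253}{36}$ ($D{\left(O \right)} = -3 + \frac{\left(\left(- \frac{1}{3} - 5\right) - 1\right)^{2}}{4} = -3 + \frac{\left(- \frac{16}{3} - 1\right)^{2}}{4} = -3 + \frac{\left(- \frac{19}{3}\right)^{2}}{4} = -3 + \frac{1}{4} \cdot \frac{361}{9} = -3 + \frac{361}{36} = \frac{253}{36}$)
$K = -95$
$K D{\left(s \right)} = \left(-95\right) \frac{253}{36} = - \frac{24035}{36}$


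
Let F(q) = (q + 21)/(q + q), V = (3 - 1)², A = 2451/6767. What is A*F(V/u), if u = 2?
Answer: 56373/27068 ≈ 2.0826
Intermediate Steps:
A = 2451/6767 (A = 2451*(1/6767) = 2451/6767 ≈ 0.36220)
V = 4 (V = 2² = 4)
F(q) = (21 + q)/(2*q) (F(q) = (21 + q)/((2*q)) = (21 + q)*(1/(2*q)) = (21 + q)/(2*q))
A*F(V/u) = 2451*((21 + 4/2)/(2*((4/2))))/6767 = 2451*((21 + 4*(½))/(2*((4*(½)))))/6767 = 2451*((½)*(21 + 2)/2)/6767 = 2451*((½)*(½)*23)/6767 = (2451/6767)*(23/4) = 56373/27068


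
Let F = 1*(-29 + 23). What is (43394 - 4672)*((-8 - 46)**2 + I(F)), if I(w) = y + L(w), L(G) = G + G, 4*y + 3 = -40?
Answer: 224064853/2 ≈ 1.1203e+8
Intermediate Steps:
F = -6 (F = 1*(-6) = -6)
y = -43/4 (y = -3/4 + (1/4)*(-40) = -3/4 - 10 = -43/4 ≈ -10.750)
L(G) = 2*G
I(w) = -43/4 + 2*w
(43394 - 4672)*((-8 - 46)**2 + I(F)) = (43394 - 4672)*((-8 - 46)**2 + (-43/4 + 2*(-6))) = 38722*((-54)**2 + (-43/4 - 12)) = 38722*(2916 - 91/4) = 38722*(11573/4) = 224064853/2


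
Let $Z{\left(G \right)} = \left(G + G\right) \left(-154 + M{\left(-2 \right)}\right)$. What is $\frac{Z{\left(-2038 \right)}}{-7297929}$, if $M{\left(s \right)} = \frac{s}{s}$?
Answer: $- \frac{69292}{810881} \approx -0.085453$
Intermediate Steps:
$M{\left(s \right)} = 1$
$Z{\left(G \right)} = - 306 G$ ($Z{\left(G \right)} = \left(G + G\right) \left(-154 + 1\right) = 2 G \left(-153\right) = - 306 G$)
$\frac{Z{\left(-2038 \right)}}{-7297929} = \frac{\left(-306\right) \left(-2038\right)}{-7297929} = 623628 \left(- \frac{1}{7297929}\right) = - \frac{69292}{810881}$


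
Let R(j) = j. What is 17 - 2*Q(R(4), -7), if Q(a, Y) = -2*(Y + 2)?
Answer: -3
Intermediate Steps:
Q(a, Y) = -4 - 2*Y (Q(a, Y) = -2*(2 + Y) = -4 - 2*Y)
17 - 2*Q(R(4), -7) = 17 - 2*(-4 - 2*(-7)) = 17 - 2*(-4 + 14) = 17 - 2*10 = 17 - 20 = -3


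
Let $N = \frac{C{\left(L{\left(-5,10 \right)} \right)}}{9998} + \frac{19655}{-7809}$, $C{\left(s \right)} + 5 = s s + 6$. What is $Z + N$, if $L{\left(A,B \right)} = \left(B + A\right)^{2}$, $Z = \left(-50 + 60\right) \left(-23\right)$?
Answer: $- \frac{9074365058}{39037191} \approx -232.45$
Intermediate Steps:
$Z = -230$ ($Z = 10 \left(-23\right) = -230$)
$L{\left(A,B \right)} = \left(A + B\right)^{2}$
$C{\left(s \right)} = 1 + s^{2}$ ($C{\left(s \right)} = -5 + \left(s s + 6\right) = -5 + \left(s^{2} + 6\right) = -5 + \left(6 + s^{2}\right) = 1 + s^{2}$)
$N = - \frac{95811128}{39037191}$ ($N = \frac{1 + \left(\left(-5 + 10\right)^{2}\right)^{2}}{9998} + \frac{19655}{-7809} = \left(1 + \left(5^{2}\right)^{2}\right) \frac{1}{9998} + 19655 \left(- \frac{1}{7809}\right) = \left(1 + 25^{2}\right) \frac{1}{9998} - \frac{19655}{7809} = \left(1 + 625\right) \frac{1}{9998} - \frac{19655}{7809} = 626 \cdot \frac{1}{9998} - \frac{19655}{7809} = \frac{313}{4999} - \frac{19655}{7809} = - \frac{95811128}{39037191} \approx -2.4544$)
$Z + N = -230 - \frac{95811128}{39037191} = - \frac{9074365058}{39037191}$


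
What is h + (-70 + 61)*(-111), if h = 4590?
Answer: 5589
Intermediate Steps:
h + (-70 + 61)*(-111) = 4590 + (-70 + 61)*(-111) = 4590 - 9*(-111) = 4590 + 999 = 5589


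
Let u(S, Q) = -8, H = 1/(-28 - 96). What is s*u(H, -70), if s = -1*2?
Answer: 16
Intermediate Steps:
H = -1/124 (H = 1/(-124) = -1/124 ≈ -0.0080645)
s = -2
s*u(H, -70) = -2*(-8) = 16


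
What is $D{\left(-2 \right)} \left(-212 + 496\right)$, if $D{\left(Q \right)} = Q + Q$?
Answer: $-1136$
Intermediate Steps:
$D{\left(Q \right)} = 2 Q$
$D{\left(-2 \right)} \left(-212 + 496\right) = 2 \left(-2\right) \left(-212 + 496\right) = \left(-4\right) 284 = -1136$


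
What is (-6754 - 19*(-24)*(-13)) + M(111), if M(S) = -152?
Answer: -12834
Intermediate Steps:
(-6754 - 19*(-24)*(-13)) + M(111) = (-6754 - 19*(-24)*(-13)) - 152 = (-6754 + 456*(-13)) - 152 = (-6754 - 5928) - 152 = -12682 - 152 = -12834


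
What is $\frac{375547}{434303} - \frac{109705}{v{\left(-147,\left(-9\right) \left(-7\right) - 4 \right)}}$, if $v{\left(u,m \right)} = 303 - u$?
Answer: $- \frac{9495242893}{39087270} \approx -242.92$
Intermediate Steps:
$\frac{375547}{434303} - \frac{109705}{v{\left(-147,\left(-9\right) \left(-7\right) - 4 \right)}} = \frac{375547}{434303} - \frac{109705}{303 - -147} = 375547 \cdot \frac{1}{434303} - \frac{109705}{303 + 147} = \frac{375547}{434303} - \frac{109705}{450} = \frac{375547}{434303} - \frac{21941}{90} = - \frac{9495242893}{39087270}$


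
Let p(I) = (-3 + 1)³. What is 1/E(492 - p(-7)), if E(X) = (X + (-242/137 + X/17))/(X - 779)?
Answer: -649791/1228886 ≈ -0.52876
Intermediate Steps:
p(I) = -8 (p(I) = (-2)³ = -8)
E(X) = (-242/137 + 18*X/17)/(-779 + X) (E(X) = (X + (-242*1/137 + X*(1/17)))/(-779 + X) = (X + (-242/137 + X/17))/(-779 + X) = (-242/137 + 18*X/17)/(-779 + X))
1/E(492 - p(-7)) = 1/(2*(-2057 + 1233*(492 - 1*(-8)))/(2329*(-779 + (492 - 1*(-8))))) = 1/(2*(-2057 + 1233*(492 + 8))/(2329*(-779 + (492 + 8)))) = 1/(2*(-2057 + 1233*500)/(2329*(-779 + 500))) = 1/((2/2329)*(-2057 + 616500)/(-279)) = 1/((2/2329)*(-1/279)*614443) = 1/(-1228886/649791) = -649791/1228886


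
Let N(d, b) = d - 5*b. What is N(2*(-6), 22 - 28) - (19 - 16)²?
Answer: 9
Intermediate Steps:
N(2*(-6), 22 - 28) - (19 - 16)² = (2*(-6) - 5*(22 - 28)) - (19 - 16)² = (-12 - 5*(-6)) - 1*3² = (-12 + 30) - 1*9 = 18 - 9 = 9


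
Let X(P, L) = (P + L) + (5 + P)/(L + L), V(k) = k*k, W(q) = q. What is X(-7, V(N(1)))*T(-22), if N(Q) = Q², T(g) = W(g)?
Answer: 154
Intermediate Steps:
T(g) = g
V(k) = k²
X(P, L) = L + P + (5 + P)/(2*L) (X(P, L) = (L + P) + (5 + P)/((2*L)) = (L + P) + (5 + P)*(1/(2*L)) = (L + P) + (5 + P)/(2*L) = L + P + (5 + P)/(2*L))
X(-7, V(N(1)))*T(-22) = ((5 - 7 + 2*(1²)²*((1²)² - 7))/(2*((1²)²)))*(-22) = ((5 - 7 + 2*1²*(1² - 7))/(2*(1²)))*(-22) = ((½)*(5 - 7 + 2*1*(1 - 7))/1)*(-22) = ((½)*1*(5 - 7 + 2*1*(-6)))*(-22) = ((½)*1*(5 - 7 - 12))*(-22) = ((½)*1*(-14))*(-22) = -7*(-22) = 154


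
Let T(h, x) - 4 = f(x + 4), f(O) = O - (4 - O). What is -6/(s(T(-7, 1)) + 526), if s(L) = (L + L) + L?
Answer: -3/278 ≈ -0.010791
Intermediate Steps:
f(O) = -4 + 2*O (f(O) = O + (-4 + O) = -4 + 2*O)
T(h, x) = 8 + 2*x (T(h, x) = 4 + (-4 + 2*(x + 4)) = 4 + (-4 + 2*(4 + x)) = 4 + (-4 + (8 + 2*x)) = 4 + (4 + 2*x) = 8 + 2*x)
s(L) = 3*L (s(L) = 2*L + L = 3*L)
-6/(s(T(-7, 1)) + 526) = -6/(3*(8 + 2*1) + 526) = -6/(3*(8 + 2) + 526) = -6/(3*10 + 526) = -6/(30 + 526) = -6/556 = (1/556)*(-6) = -3/278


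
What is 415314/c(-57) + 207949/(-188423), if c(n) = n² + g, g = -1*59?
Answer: 38795676256/300534685 ≈ 129.09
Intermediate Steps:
g = -59
c(n) = -59 + n² (c(n) = n² - 59 = -59 + n²)
415314/c(-57) + 207949/(-188423) = 415314/(-59 + (-57)²) + 207949/(-188423) = 415314/(-59 + 3249) + 207949*(-1/188423) = 415314/3190 - 207949/188423 = 415314*(1/3190) - 207949/188423 = 207657/1595 - 207949/188423 = 38795676256/300534685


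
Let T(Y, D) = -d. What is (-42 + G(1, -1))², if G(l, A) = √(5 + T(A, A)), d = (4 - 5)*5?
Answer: (42 - √10)² ≈ 1508.4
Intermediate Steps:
d = -5 (d = -1*5 = -5)
T(Y, D) = 5 (T(Y, D) = -1*(-5) = 5)
G(l, A) = √10 (G(l, A) = √(5 + 5) = √10)
(-42 + G(1, -1))² = (-42 + √10)²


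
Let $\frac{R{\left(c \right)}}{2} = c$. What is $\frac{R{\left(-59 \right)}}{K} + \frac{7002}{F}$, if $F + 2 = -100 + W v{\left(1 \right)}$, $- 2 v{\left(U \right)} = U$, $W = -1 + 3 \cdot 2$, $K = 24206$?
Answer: $- \frac{8921197}{133133} \approx -67.01$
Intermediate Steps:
$W = 5$ ($W = -1 + 6 = 5$)
$v{\left(U \right)} = - \frac{U}{2}$
$R{\left(c \right)} = 2 c$
$F = - \frac{209}{2}$ ($F = -2 - \left(100 - 5 \left(\left(- \frac{1}{2}\right) 1\right)\right) = -2 + \left(-100 + 5 \left(- \frac{1}{2}\right)\right) = -2 - \frac{205}{2} = - \frac{209}{2} \approx -104.5$)
$\frac{R{\left(-59 \right)}}{K} + \frac{7002}{F} = \frac{2 \left(-59\right)}{24206} + \frac{7002}{- \frac{209}{2}} = \left(-118\right) \frac{1}{24206} + 7002 \left(- \frac{2}{209}\right) = - \frac{59}{12103} - \frac{14004}{209} = - \frac{8921197}{133133}$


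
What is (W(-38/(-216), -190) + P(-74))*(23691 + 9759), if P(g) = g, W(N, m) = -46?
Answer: -4014000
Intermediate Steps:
(W(-38/(-216), -190) + P(-74))*(23691 + 9759) = (-46 - 74)*(23691 + 9759) = -120*33450 = -4014000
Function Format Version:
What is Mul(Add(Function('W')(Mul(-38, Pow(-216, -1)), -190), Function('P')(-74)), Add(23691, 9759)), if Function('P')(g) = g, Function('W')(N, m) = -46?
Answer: -4014000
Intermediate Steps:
Mul(Add(Function('W')(Mul(-38, Pow(-216, -1)), -190), Function('P')(-74)), Add(23691, 9759)) = Mul(Add(-46, -74), Add(23691, 9759)) = Mul(-120, 33450) = -4014000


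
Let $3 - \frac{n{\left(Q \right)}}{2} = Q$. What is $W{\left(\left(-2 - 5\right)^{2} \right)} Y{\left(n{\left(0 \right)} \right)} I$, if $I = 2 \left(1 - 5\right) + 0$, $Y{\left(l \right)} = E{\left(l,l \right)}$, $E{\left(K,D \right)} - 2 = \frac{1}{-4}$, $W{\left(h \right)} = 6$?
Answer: $-84$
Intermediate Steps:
$n{\left(Q \right)} = 6 - 2 Q$
$E{\left(K,D \right)} = \frac{7}{4}$ ($E{\left(K,D \right)} = 2 + \frac{1}{-4} = 2 - \frac{1}{4} = \frac{7}{4}$)
$Y{\left(l \right)} = \frac{7}{4}$
$I = -8$ ($I = 2 \left(-4\right) + 0 = -8 + 0 = -8$)
$W{\left(\left(-2 - 5\right)^{2} \right)} Y{\left(n{\left(0 \right)} \right)} I = 6 \cdot \frac{7}{4} \left(-8\right) = \frac{21}{2} \left(-8\right) = -84$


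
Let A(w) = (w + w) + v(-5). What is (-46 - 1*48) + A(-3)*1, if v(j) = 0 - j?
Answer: -95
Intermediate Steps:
v(j) = -j
A(w) = 5 + 2*w (A(w) = (w + w) - 1*(-5) = 2*w + 5 = 5 + 2*w)
(-46 - 1*48) + A(-3)*1 = (-46 - 1*48) + (5 + 2*(-3))*1 = (-46 - 48) + (5 - 6)*1 = -94 - 1*1 = -94 - 1 = -95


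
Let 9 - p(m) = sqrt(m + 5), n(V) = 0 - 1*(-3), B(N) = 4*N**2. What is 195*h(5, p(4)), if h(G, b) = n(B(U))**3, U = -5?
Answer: 5265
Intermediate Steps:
n(V) = 3 (n(V) = 0 + 3 = 3)
p(m) = 9 - sqrt(5 + m) (p(m) = 9 - sqrt(m + 5) = 9 - sqrt(5 + m))
h(G, b) = 27 (h(G, b) = 3**3 = 27)
195*h(5, p(4)) = 195*27 = 5265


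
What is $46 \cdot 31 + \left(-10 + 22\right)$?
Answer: $1438$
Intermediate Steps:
$46 \cdot 31 + \left(-10 + 22\right) = 1426 + 12 = 1438$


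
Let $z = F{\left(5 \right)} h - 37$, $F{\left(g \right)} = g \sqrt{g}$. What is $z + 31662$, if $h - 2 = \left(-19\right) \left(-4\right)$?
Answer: $31625 + 390 \sqrt{5} \approx 32497.0$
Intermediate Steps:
$F{\left(g \right)} = g^{\frac{3}{2}}$
$h = 78$ ($h = 2 - -76 = 2 + 76 = 78$)
$z = -37 + 390 \sqrt{5}$ ($z = 5^{\frac{3}{2}} \cdot 78 - 37 = 5 \sqrt{5} \cdot 78 - 37 = 390 \sqrt{5} - 37 = -37 + 390 \sqrt{5} \approx 835.07$)
$z + 31662 = \left(-37 + 390 \sqrt{5}\right) + 31662 = 31625 + 390 \sqrt{5}$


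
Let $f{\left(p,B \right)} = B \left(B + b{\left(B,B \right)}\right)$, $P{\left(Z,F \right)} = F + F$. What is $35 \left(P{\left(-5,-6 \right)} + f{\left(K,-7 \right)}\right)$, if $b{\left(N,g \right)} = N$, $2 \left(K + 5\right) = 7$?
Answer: $3010$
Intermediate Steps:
$K = - \frac{3}{2}$ ($K = -5 + \frac{1}{2} \cdot 7 = -5 + \frac{7}{2} = - \frac{3}{2} \approx -1.5$)
$P{\left(Z,F \right)} = 2 F$
$f{\left(p,B \right)} = 2 B^{2}$ ($f{\left(p,B \right)} = B \left(B + B\right) = B 2 B = 2 B^{2}$)
$35 \left(P{\left(-5,-6 \right)} + f{\left(K,-7 \right)}\right) = 35 \left(2 \left(-6\right) + 2 \left(-7\right)^{2}\right) = 35 \left(-12 + 2 \cdot 49\right) = 35 \left(-12 + 98\right) = 35 \cdot 86 = 3010$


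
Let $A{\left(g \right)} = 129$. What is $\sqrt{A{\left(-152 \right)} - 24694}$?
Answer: $17 i \sqrt{85} \approx 156.73 i$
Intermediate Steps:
$\sqrt{A{\left(-152 \right)} - 24694} = \sqrt{129 - 24694} = \sqrt{-24565} = 17 i \sqrt{85}$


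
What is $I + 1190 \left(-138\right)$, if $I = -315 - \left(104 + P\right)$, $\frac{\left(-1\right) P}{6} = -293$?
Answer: $-166397$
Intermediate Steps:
$P = 1758$ ($P = \left(-6\right) \left(-293\right) = 1758$)
$I = -2177$ ($I = -315 - 1862 = -2177$)
$I + 1190 \left(-138\right) = -2177 + 1190 \left(-138\right) = -2177 - 164220 = -166397$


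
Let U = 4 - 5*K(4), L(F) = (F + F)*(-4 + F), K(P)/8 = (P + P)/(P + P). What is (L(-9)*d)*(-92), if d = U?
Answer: 775008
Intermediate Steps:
K(P) = 8 (K(P) = 8*((P + P)/(P + P)) = 8*((2*P)/((2*P))) = 8*((2*P)*(1/(2*P))) = 8*1 = 8)
L(F) = 2*F*(-4 + F) (L(F) = (2*F)*(-4 + F) = 2*F*(-4 + F))
U = -36 (U = 4 - 5*8 = 4 - 40 = -36)
d = -36
(L(-9)*d)*(-92) = ((2*(-9)*(-4 - 9))*(-36))*(-92) = ((2*(-9)*(-13))*(-36))*(-92) = (234*(-36))*(-92) = -8424*(-92) = 775008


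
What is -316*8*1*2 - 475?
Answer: -5531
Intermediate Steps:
-316*8*1*2 - 475 = -2528*2 - 475 = -316*16 - 475 = -5056 - 475 = -5531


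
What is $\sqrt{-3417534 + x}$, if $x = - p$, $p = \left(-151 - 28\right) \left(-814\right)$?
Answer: $2 i \sqrt{890810} \approx 1887.7 i$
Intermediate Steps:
$p = 145706$ ($p = \left(-179\right) \left(-814\right) = 145706$)
$x = -145706$ ($x = \left(-1\right) 145706 = -145706$)
$\sqrt{-3417534 + x} = \sqrt{-3417534 - 145706} = \sqrt{-3563240} = 2 i \sqrt{890810}$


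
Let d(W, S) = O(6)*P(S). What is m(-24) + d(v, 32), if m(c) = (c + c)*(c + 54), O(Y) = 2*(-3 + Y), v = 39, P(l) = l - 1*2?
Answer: -1260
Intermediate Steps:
P(l) = -2 + l (P(l) = l - 2 = -2 + l)
O(Y) = -6 + 2*Y
m(c) = 2*c*(54 + c) (m(c) = (2*c)*(54 + c) = 2*c*(54 + c))
d(W, S) = -12 + 6*S (d(W, S) = (-6 + 2*6)*(-2 + S) = (-6 + 12)*(-2 + S) = 6*(-2 + S) = -12 + 6*S)
m(-24) + d(v, 32) = 2*(-24)*(54 - 24) + (-12 + 6*32) = 2*(-24)*30 + (-12 + 192) = -1440 + 180 = -1260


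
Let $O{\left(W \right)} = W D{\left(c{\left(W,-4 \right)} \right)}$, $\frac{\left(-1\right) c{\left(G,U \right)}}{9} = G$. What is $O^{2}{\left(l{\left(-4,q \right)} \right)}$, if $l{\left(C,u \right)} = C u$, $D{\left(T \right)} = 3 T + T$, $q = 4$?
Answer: $84934656$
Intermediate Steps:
$c{\left(G,U \right)} = - 9 G$
$D{\left(T \right)} = 4 T$
$O{\left(W \right)} = - 36 W^{2}$ ($O{\left(W \right)} = W 4 \left(- 9 W\right) = W \left(- 36 W\right) = - 36 W^{2}$)
$O^{2}{\left(l{\left(-4,q \right)} \right)} = \left(- 36 \left(\left(-4\right) 4\right)^{2}\right)^{2} = \left(- 36 \left(-16\right)^{2}\right)^{2} = \left(\left(-36\right) 256\right)^{2} = \left(-9216\right)^{2} = 84934656$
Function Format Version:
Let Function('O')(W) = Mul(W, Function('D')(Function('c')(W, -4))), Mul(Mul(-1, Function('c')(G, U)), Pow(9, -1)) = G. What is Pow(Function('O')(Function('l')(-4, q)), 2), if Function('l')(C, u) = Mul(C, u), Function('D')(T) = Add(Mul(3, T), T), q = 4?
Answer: 84934656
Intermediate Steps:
Function('c')(G, U) = Mul(-9, G)
Function('D')(T) = Mul(4, T)
Function('O')(W) = Mul(-36, Pow(W, 2)) (Function('O')(W) = Mul(W, Mul(4, Mul(-9, W))) = Mul(W, Mul(-36, W)) = Mul(-36, Pow(W, 2)))
Pow(Function('O')(Function('l')(-4, q)), 2) = Pow(Mul(-36, Pow(Mul(-4, 4), 2)), 2) = Pow(Mul(-36, Pow(-16, 2)), 2) = Pow(Mul(-36, 256), 2) = Pow(-9216, 2) = 84934656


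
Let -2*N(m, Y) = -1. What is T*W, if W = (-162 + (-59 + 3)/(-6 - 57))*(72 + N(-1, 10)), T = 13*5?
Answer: -6833125/9 ≈ -7.5924e+5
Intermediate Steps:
T = 65
N(m, Y) = ½ (N(m, Y) = -½*(-1) = ½)
W = -105125/9 (W = (-162 + (-59 + 3)/(-6 - 57))*(72 + ½) = (-162 - 56/(-63))*(145/2) = (-162 - 56*(-1/63))*(145/2) = (-162 + 8/9)*(145/2) = -1450/9*145/2 = -105125/9 ≈ -11681.)
T*W = 65*(-105125/9) = -6833125/9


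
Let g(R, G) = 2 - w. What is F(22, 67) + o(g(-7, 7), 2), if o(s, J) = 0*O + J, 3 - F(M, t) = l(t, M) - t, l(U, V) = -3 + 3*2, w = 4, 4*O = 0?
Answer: 69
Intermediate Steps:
O = 0 (O = (¼)*0 = 0)
l(U, V) = 3 (l(U, V) = -3 + 6 = 3)
g(R, G) = -2 (g(R, G) = 2 - 1*4 = 2 - 4 = -2)
F(M, t) = t (F(M, t) = 3 - (3 - t) = 3 + (-3 + t) = t)
o(s, J) = J (o(s, J) = 0*0 + J = 0 + J = J)
F(22, 67) + o(g(-7, 7), 2) = 67 + 2 = 69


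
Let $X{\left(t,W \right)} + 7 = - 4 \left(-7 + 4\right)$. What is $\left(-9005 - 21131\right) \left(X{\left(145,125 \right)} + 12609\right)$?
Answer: $-380135504$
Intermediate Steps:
$X{\left(t,W \right)} = 5$ ($X{\left(t,W \right)} = -7 - 4 \left(-7 + 4\right) = -7 - -12 = -7 + 12 = 5$)
$\left(-9005 - 21131\right) \left(X{\left(145,125 \right)} + 12609\right) = \left(-9005 - 21131\right) \left(5 + 12609\right) = \left(-30136\right) 12614 = -380135504$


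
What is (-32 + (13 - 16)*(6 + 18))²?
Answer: 10816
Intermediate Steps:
(-32 + (13 - 16)*(6 + 18))² = (-32 - 3*24)² = (-32 - 72)² = (-104)² = 10816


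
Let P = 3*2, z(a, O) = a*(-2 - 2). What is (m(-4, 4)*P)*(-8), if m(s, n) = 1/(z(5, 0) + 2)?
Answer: 8/3 ≈ 2.6667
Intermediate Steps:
z(a, O) = -4*a (z(a, O) = a*(-4) = -4*a)
P = 6
m(s, n) = -1/18 (m(s, n) = 1/(-4*5 + 2) = 1/(-20 + 2) = 1/(-18) = -1/18)
(m(-4, 4)*P)*(-8) = -1/18*6*(-8) = -⅓*(-8) = 8/3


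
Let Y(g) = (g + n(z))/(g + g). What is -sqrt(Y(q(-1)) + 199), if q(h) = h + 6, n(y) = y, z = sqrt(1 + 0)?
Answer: -sqrt(4990)/5 ≈ -14.128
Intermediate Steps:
z = 1 (z = sqrt(1) = 1)
q(h) = 6 + h
Y(g) = (1 + g)/(2*g) (Y(g) = (g + 1)/(g + g) = (1 + g)/((2*g)) = (1 + g)*(1/(2*g)) = (1 + g)/(2*g))
-sqrt(Y(q(-1)) + 199) = -sqrt((1 + (6 - 1))/(2*(6 - 1)) + 199) = -sqrt((1/2)*(1 + 5)/5 + 199) = -sqrt((1/2)*(1/5)*6 + 199) = -sqrt(3/5 + 199) = -sqrt(998/5) = -sqrt(4990)/5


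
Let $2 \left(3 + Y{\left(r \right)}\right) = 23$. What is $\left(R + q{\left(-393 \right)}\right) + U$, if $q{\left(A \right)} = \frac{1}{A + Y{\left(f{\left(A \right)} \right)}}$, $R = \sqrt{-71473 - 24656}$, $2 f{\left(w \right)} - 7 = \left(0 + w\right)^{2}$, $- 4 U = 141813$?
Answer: $- \frac{109054205}{3076} + 3 i \sqrt{10681} \approx -35453.0 + 310.05 i$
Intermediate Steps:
$U = - \frac{141813}{4}$ ($U = \left(- \frac{1}{4}\right) 141813 = - \frac{141813}{4} \approx -35453.0$)
$f{\left(w \right)} = \frac{7}{2} + \frac{w^{2}}{2}$ ($f{\left(w \right)} = \frac{7}{2} + \frac{\left(0 + w\right)^{2}}{2} = \frac{7}{2} + \frac{w^{2}}{2}$)
$Y{\left(r \right)} = \frac{17}{2}$ ($Y{\left(r \right)} = -3 + \frac{1}{2} \cdot 23 = -3 + \frac{23}{2} = \frac{17}{2}$)
$R = 3 i \sqrt{10681}$ ($R = \sqrt{-96129} = 3 i \sqrt{10681} \approx 310.05 i$)
$q{\left(A \right)} = \frac{1}{\frac{17}{2} + A}$ ($q{\left(A \right)} = \frac{1}{A + \frac{17}{2}} = \frac{1}{\frac{17}{2} + A}$)
$\left(R + q{\left(-393 \right)}\right) + U = \left(3 i \sqrt{10681} + \frac{2}{17 + 2 \left(-393\right)}\right) - \frac{141813}{4} = \left(3 i \sqrt{10681} + \frac{2}{17 - 786}\right) - \frac{141813}{4} = \left(3 i \sqrt{10681} + \frac{2}{-769}\right) - \frac{141813}{4} = \left(3 i \sqrt{10681} + 2 \left(- \frac{1}{769}\right)\right) - \frac{141813}{4} = \left(3 i \sqrt{10681} - \frac{2}{769}\right) - \frac{141813}{4} = \left(- \frac{2}{769} + 3 i \sqrt{10681}\right) - \frac{141813}{4} = - \frac{109054205}{3076} + 3 i \sqrt{10681}$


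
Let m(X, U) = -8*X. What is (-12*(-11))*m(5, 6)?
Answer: -5280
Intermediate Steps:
(-12*(-11))*m(5, 6) = (-12*(-11))*(-8*5) = 132*(-40) = -5280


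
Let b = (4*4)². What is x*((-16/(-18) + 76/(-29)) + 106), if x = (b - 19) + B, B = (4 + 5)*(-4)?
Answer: 1823338/87 ≈ 20958.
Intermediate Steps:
b = 256 (b = 16² = 256)
B = -36 (B = 9*(-4) = -36)
x = 201 (x = (256 - 19) - 36 = 237 - 36 = 201)
x*((-16/(-18) + 76/(-29)) + 106) = 201*((-16/(-18) + 76/(-29)) + 106) = 201*((-16*(-1/18) + 76*(-1/29)) + 106) = 201*((8/9 - 76/29) + 106) = 201*(-452/261 + 106) = 201*(27214/261) = 1823338/87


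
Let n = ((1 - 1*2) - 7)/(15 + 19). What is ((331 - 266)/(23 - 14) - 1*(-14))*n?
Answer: -764/153 ≈ -4.9935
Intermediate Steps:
n = -4/17 (n = ((1 - 2) - 7)/34 = (-1 - 7)*(1/34) = -8*1/34 = -4/17 ≈ -0.23529)
((331 - 266)/(23 - 14) - 1*(-14))*n = ((331 - 266)/(23 - 14) - 1*(-14))*(-4/17) = (65/9 + 14)*(-4/17) = (191/9)*(-4/17) = -764/153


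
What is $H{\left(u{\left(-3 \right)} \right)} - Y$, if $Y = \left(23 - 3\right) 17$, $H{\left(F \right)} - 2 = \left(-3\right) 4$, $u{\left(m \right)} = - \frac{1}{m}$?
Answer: $-350$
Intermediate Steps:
$H{\left(F \right)} = -10$ ($H{\left(F \right)} = 2 - 12 = -10$)
$Y = 340$ ($Y = 20 \cdot 17 = 340$)
$H{\left(u{\left(-3 \right)} \right)} - Y = -10 - 340 = -350$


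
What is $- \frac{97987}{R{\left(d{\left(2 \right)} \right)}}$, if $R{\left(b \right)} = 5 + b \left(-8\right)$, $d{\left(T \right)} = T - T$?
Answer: $- \frac{97987}{5} \approx -19597.0$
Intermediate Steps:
$d{\left(T \right)} = 0$
$R{\left(b \right)} = 5 - 8 b$
$- \frac{97987}{R{\left(d{\left(2 \right)} \right)}} = - \frac{97987}{5 - 0} = - \frac{97987}{5 + 0} = - \frac{97987}{5}$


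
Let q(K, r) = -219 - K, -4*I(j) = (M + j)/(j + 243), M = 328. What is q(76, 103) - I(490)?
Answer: -432061/1466 ≈ -294.72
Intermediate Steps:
I(j) = -(328 + j)/(4*(243 + j)) (I(j) = -(328 + j)/(4*(j + 243)) = -(328 + j)/(4*(243 + j)))
q(76, 103) - I(490) = (-219 - 1*76) - (-328 - 1*490)/(4*(243 + 490)) = (-219 - 76) - (-328 - 490)/(4*733) = -295 - (-818)/(4*733) = -295 - 1*(-409/1466) = -295 + 409/1466 = -432061/1466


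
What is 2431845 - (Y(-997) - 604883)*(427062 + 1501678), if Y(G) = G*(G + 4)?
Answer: -742828634275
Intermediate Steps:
Y(G) = G*(4 + G)
2431845 - (Y(-997) - 604883)*(427062 + 1501678) = 2431845 - (-997*(4 - 997) - 604883)*(427062 + 1501678) = 2431845 - (-997*(-993) - 604883)*1928740 = 2431845 - (990021 - 604883)*1928740 = 2431845 - 385138*1928740 = 2431845 - 1*742831066120 = 2431845 - 742831066120 = -742828634275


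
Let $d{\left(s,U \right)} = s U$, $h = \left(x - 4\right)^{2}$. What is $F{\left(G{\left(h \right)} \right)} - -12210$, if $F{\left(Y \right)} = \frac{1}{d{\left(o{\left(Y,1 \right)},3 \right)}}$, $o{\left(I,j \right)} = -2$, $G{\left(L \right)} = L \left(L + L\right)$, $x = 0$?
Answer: $\frac{73259}{6} \approx 12210.0$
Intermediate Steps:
$h = 16$ ($h = \left(0 - 4\right)^{2} = \left(-4\right)^{2} = 16$)
$G{\left(L \right)} = 2 L^{2}$ ($G{\left(L \right)} = L 2 L = 2 L^{2}$)
$d{\left(s,U \right)} = U s$
$F{\left(Y \right)} = - \frac{1}{6}$ ($F{\left(Y \right)} = \frac{1}{3 \left(-2\right)} = \frac{1}{-6} = - \frac{1}{6}$)
$F{\left(G{\left(h \right)} \right)} - -12210 = - \frac{1}{6} - -12210 = - \frac{1}{6} + 12210 = \frac{73259}{6}$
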